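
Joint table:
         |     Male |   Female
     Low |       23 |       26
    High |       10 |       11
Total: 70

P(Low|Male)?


P(Low|Male) = 23/(23+10) = 23/33

P = 23/33 ≈ 69.70%


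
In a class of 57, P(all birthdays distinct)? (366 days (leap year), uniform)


P(all different) = Π(366-i)/366 for i=0..56
= (366/366)×(365/366)×...×(310/366)
= 0.010010

P ≈ 0.0100 ≈ 1.00%


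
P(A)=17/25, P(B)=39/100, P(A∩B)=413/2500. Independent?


P(A)×P(B) = 663/2500
P(A∩B) = 413/2500
Not equal → NOT independent

No, not independent


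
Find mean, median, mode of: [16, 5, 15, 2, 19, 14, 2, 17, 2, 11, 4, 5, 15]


Sorted: [2, 2, 2, 4, 5, 5, 11, 14, 15, 15, 16, 17, 19]
Mean = 127/13
Median = 11
Freq: {16: 1, 5: 2, 15: 2, 2: 3, 19: 1, 14: 1, 17: 1, 11: 1, 4: 1}
Mode: [2]

Mean=127/13, Median=11, Mode=2


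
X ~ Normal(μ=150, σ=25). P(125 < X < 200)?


z₁=(125-150)/25=-1.0, z₂=(200-150)/25=2.0
P = Φ(2.0) - Φ(-1.0) = 0.977250 - 0.158655 = 0.818595 ≈ 0.8186

P(125 < X < 200) ≈ 0.8186


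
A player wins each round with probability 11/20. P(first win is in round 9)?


Geometric: P(X=9) = (1-p)^(k-1)×p = (9/20)^8×11/20 = 473513931/512000000000

P(X=9) = 473513931/512000000000 ≈ 0.09%


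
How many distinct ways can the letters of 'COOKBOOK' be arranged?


Letters: 8, freq: {'C': 1, 'O': 4, 'K': 2, 'B': 1}
8!/(1!×4!×2!×1!) = 40320/48 = 840

840


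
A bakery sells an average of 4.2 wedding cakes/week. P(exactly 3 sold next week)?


Poisson(λ=4.2): P(X=3) = e^(-λ)×λ^k/k!
= e^(-4.2) × 4.2^3 / 3!
≈ 0.01499557682 × 74.088 / 6 ≈ 0.185165

P(X=3) ≈ 0.185165 ≈ 18.52%


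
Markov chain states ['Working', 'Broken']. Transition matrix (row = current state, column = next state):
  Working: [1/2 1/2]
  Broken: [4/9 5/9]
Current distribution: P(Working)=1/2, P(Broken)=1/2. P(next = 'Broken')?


P(next=Broken) = Σᵢ P(now=i)×P(i→Broken)
= 1/2×1/2 + 1/2×5/9
= 1/4 + 5/18 = 19/36

P = 19/36 ≈ 0.5278


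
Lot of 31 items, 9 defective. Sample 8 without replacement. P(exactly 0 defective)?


Hypergeometric: C(9,0)×C(22,8)/C(31,8)
= 1×319770/7888725 = 7106/175305

P(X=0) = 7106/175305 ≈ 4.05%


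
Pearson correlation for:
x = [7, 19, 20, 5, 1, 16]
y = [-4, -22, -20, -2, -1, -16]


n=6, Σx=68, Σy=-65, Σxy=-1113, Σx²=1092, Σy²=1161
r = (6×(-1113) - 68×(-65))/√((6×1092 - 68²)(6×1161 - (-65)²))
= -2258/√(1928×2741) = -2258/√5284648 ≈ -2258/2298.8362 ≈ -0.9822

r ≈ -0.9822


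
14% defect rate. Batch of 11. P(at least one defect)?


P(all good) = (43/50)^11 = 929293739471222707/4882812500000000000
P(≥1 defect) = 3953518760528777293/4882812500000000000

P = 3953518760528777293/4882812500000000000 ≈ 80.97%


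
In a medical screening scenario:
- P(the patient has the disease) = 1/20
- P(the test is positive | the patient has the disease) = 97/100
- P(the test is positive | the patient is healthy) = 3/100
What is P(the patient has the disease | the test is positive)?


Using Bayes' theorem:
P(A|B) = P(B|A)·P(A) / P(B)

P(the test is positive) = 97/100 × 1/20 + 3/100 × 19/20
= 97/2000 + 57/2000 = 77/1000

P(the patient has the disease|the test is positive) = (97/2000) / (77/1000) = 97/154

P(the patient has the disease|the test is positive) = 97/154 ≈ 62.99%


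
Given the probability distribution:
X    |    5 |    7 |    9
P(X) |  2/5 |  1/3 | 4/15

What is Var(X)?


E[X] = 101/15
E[X²] = 719/15
Var(X) = E[X²] - (E[X])² = 719/15 - 10201/225 = 584/225

Var(X) = 584/225 ≈ 2.5956


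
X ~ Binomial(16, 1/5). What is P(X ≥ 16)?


P(X ≥ 16) = Σ P(X=i) for i=16..16
P(X=16) = 1/152587890625
Sum = 1/152587890625

P(X ≥ 16) = 1/152587890625 ≈ 0.00%


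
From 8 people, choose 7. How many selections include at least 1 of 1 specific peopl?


Complement: C(8,7) - C(7,7) = 8 - 1 = 7

7


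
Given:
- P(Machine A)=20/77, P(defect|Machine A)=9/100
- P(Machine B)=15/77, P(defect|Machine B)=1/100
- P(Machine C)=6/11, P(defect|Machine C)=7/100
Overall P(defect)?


P(B) = Σ P(B|Aᵢ)×P(Aᵢ)
  9/100×20/77 = 9/385
  1/100×15/77 = 3/1540
  7/100×6/11 = 21/550
Sum = 489/7700

P(defect) = 489/7700 ≈ 6.35%


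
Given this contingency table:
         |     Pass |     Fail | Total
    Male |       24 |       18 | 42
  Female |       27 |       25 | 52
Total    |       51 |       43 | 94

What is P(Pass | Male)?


P(Pass | Male) = 24/(24+18) = 24/42 = 4/7

P(Pass|Male) = 4/7 ≈ 57.14%


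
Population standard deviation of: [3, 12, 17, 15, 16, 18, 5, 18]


Mean = 104/8 = 13
  (3-13)²=100
  (12-13)²=1
  (17-13)²=16
  (15-13)²=4
  (16-13)²=9
  (18-13)²=25
  (5-13)²=64
  (18-13)²=25
Σ(x-μ)² = 244
σ² = 244/8 = 61/2

σ = √(61/2) ≈ 5.5227


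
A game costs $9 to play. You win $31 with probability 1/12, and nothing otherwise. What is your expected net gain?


E[gain] = (31-9)×1/12 + (-9)×11/12
= 11/6 - 33/4 = -77/12

Expected net gain = $-77/12 ≈ $-6.42


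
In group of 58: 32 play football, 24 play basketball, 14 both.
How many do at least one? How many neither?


|A∪B| = 32+24-14 = 42
Neither = 58-42 = 16

At least one: 42; Neither: 16


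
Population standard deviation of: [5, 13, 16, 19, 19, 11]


Mean = 83/6
  (5-83/6)²=2809/36
  (13-83/6)²=25/36
  (16-83/6)²=169/36
  (19-83/6)²=961/36
  (19-83/6)²=961/36
  (11-83/6)²=289/36
Σ(x-μ)² = 869/6
σ² = (869/6)/6 = 869/36

σ = √(869/36) ≈ 4.9131


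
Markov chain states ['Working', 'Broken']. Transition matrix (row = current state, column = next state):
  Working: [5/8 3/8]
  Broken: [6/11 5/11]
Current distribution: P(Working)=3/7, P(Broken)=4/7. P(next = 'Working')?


P(next=Working) = Σᵢ P(now=i)×P(i→Working)
= 3/7×5/8 + 4/7×6/11
= 15/56 + 24/77 = 51/88

P = 51/88 ≈ 0.5795


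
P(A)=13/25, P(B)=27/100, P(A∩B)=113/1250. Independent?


P(A)×P(B) = 351/2500
P(A∩B) = 113/1250
Not equal → NOT independent

No, not independent


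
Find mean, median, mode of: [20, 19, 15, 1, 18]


Sorted: [1, 15, 18, 19, 20]
Mean = 73/5
Median = 18
Freq: {20: 1, 19: 1, 15: 1, 1: 1, 18: 1}
Mode: No mode

Mean=73/5, Median=18, Mode=No mode


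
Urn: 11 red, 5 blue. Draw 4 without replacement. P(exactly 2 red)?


Hypergeometric: C(11,2)×C(5,2)/C(16,4)
= 55×10/1820 = 55/182

P(X=2) = 55/182 ≈ 30.22%


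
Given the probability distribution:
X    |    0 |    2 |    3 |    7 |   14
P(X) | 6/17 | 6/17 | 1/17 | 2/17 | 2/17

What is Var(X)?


E[X] = 57/17
E[X²] = 523/17
Var(X) = E[X²] - (E[X])² = 523/17 - 3249/289 = 5642/289

Var(X) = 5642/289 ≈ 19.5225


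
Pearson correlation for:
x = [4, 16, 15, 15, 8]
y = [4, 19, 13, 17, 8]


n=5, Σx=58, Σy=61, Σxy=834, Σx²=786, Σy²=899
r = (5×834 - 58×61)/√((5×786 - 58²)(5×899 - 61²))
= 632/√(566×774) = 632/√438084 ≈ 632/661.8791 ≈ 0.9549

r ≈ 0.9549


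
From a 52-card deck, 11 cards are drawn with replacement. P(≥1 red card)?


P(not a red card) = 26/52 = 1/2
P(none in 11 draws) = (1/2)^11 = 1/2048
P(≥1 red card) = 1 - 1/2048 = 2047/2048

P = 2047/2048 ≈ 99.95%


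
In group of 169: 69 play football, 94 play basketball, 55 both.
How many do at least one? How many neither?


|A∪B| = 69+94-55 = 108
Neither = 169-108 = 61

At least one: 108; Neither: 61


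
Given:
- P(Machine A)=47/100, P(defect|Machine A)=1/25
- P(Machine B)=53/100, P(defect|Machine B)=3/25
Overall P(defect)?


P(B) = Σ P(B|Aᵢ)×P(Aᵢ)
  1/25×47/100 = 47/2500
  3/25×53/100 = 159/2500
Sum = 103/1250

P(defect) = 103/1250 ≈ 8.24%


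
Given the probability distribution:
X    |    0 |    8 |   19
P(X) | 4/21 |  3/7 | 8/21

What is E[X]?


E[X] = Σ x·P(X=x)
= (0)×(4/21) + (8)×(3/7) + (19)×(8/21)
= 32/3

E[X] = 32/3


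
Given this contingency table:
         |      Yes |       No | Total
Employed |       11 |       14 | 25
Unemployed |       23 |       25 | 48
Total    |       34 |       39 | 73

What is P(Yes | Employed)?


P(Yes | Employed) = 11/(11+14) = 11/25

P(Yes|Employed) = 11/25 ≈ 44.00%


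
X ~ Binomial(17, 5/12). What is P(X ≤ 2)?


P(X ≤ 2) = Σ P(X=i) for i=0..2
P(X=0) = 232630513987207/2218611106740436992
P(X=1) = 2824799098416085/2218611106740436992
P(X=2) = 2017713641725775/277326388342554624
Sum = 1599928228850791/184884258895036416

P(X ≤ 2) = 1599928228850791/184884258895036416 ≈ 0.87%


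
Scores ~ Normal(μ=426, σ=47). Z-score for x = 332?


z = (x - μ)/σ = (332 - 426)/47 = -2.0

z = -2.0


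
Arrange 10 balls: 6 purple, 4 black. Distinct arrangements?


10!/(6!×4!) = 210

210


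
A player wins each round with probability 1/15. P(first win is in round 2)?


Geometric: P(X=2) = (1-p)^(k-1)×p = (14/15)^1×1/15 = 14/225

P(X=2) = 14/225 ≈ 6.22%


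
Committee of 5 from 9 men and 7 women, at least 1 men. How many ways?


Count by #men:
  1M,4W: C(9,1)×C(7,4)=315
  2M,3W: C(9,2)×C(7,3)=1260
  3M,2W: C(9,3)×C(7,2)=1764
  4M,1W: C(9,4)×C(7,1)=882
  5M,0W: C(9,5)×C(7,0)=126
Total = 4347

4347


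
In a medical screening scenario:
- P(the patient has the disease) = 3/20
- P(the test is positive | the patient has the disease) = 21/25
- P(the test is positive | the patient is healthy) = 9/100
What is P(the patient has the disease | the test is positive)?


Using Bayes' theorem:
P(A|B) = P(B|A)·P(A) / P(B)

P(the test is positive) = 21/25 × 3/20 + 9/100 × 17/20
= 63/500 + 153/2000 = 81/400

P(the patient has the disease|the test is positive) = (63/500) / (81/400) = 28/45

P(the patient has the disease|the test is positive) = 28/45 ≈ 62.22%


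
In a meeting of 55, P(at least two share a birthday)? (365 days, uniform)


P(all different) = Π(365-i)/365 for i=0..54
= 0.013738
P(match) = 1 - 0.013738 = 0.986262

P ≈ 0.9863 ≈ 98.63%


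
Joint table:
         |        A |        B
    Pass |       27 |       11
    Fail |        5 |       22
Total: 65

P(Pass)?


P(Pass) = (27+11)/65 = 38/65

P(Pass) = 38/65 ≈ 58.46%


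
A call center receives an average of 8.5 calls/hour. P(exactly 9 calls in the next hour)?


Poisson(λ=8.5): P(X=9) = e^(-λ)×λ^k/k!
= e^(-8.5) × 8.5^9 / 9!
≈ 0.000203468369 × 231616946.283 / 362880 ≈ 0.129869

P(X=9) ≈ 0.129869 ≈ 12.99%


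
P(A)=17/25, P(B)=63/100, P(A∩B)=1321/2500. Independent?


P(A)×P(B) = 1071/2500
P(A∩B) = 1321/2500
Not equal → NOT independent

No, not independent


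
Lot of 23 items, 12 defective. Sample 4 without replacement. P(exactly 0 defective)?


Hypergeometric: C(12,0)×C(11,4)/C(23,4)
= 1×330/8855 = 6/161

P(X=0) = 6/161 ≈ 3.73%


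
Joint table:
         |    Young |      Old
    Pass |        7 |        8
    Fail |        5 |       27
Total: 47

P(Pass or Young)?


P(Pass∨Young) = P(Pass) + P(Young) - P(Pass∧Young)
= (15 + 12 - 7)/47 = 20/47

P = 20/47 ≈ 42.55%


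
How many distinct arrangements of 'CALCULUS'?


Letters: 8, freq: {'C': 2, 'A': 1, 'L': 2, 'U': 2, 'S': 1}
8!/(2!×1!×2!×2!×1!) = 40320/8 = 5040

5040


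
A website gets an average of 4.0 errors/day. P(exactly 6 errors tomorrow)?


Poisson(λ=4.0): P(X=6) = e^(-λ)×λ^k/k!
= e^(-4.0) × 4.0^6 / 6!
≈ 0.01831563889 × 4096 / 720 ≈ 0.104196

P(X=6) ≈ 0.104196 ≈ 10.42%


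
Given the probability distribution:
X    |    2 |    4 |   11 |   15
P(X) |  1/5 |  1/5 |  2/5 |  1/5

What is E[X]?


E[X] = Σ x·P(X=x)
= (2)×(1/5) + (4)×(1/5) + (11)×(2/5) + (15)×(1/5)
= 43/5

E[X] = 43/5


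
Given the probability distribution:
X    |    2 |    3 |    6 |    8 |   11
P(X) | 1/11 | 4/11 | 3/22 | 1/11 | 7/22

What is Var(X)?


E[X] = 139/22
E[X²] = 1163/22
Var(X) = E[X²] - (E[X])² = 1163/22 - 19321/484 = 6265/484

Var(X) = 6265/484 ≈ 12.9442


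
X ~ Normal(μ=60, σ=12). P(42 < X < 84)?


z₁=(42-60)/12=-1.5, z₂=(84-60)/12=2.0
P = Φ(2.0) - Φ(-1.5) = 0.977250 - 0.066807 = 0.910443 ≈ 0.9104

P(42 < X < 84) ≈ 0.9104


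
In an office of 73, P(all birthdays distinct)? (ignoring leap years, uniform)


P(all different) = Π(365-i)/365 for i=0..72
= (365/365)×(364/365)×...×(293/365)
= 0.000439

P ≈ 0.0004 ≈ 0.04%


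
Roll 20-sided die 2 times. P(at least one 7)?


P(no 7)^2 = (19/20)^2 = 361/400
P(≥1) = 1 - 361/400 = 39/400

P = 39/400 ≈ 9.75%


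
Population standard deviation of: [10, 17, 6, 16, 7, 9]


Mean = 65/6
  (10-65/6)²=25/36
  (17-65/6)²=1369/36
  (6-65/6)²=841/36
  (16-65/6)²=961/36
  (7-65/6)²=529/36
  (9-65/6)²=121/36
Σ(x-μ)² = 641/6
σ² = (641/6)/6 = 641/36

σ = √(641/36) ≈ 4.2197


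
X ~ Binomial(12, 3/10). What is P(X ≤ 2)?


P(X ≤ 2) = Σ P(X=i) for i=0..2
P(X=0) = 13841287201/1000000000000
P(X=1) = 17795940687/250000000000
P(X=2) = 83895148953/500000000000
Sum = 50563069571/200000000000

P(X ≤ 2) = 50563069571/200000000000 ≈ 25.28%


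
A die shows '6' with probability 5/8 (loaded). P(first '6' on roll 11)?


Geometric: P(X=11) = (1-p)^(k-1)×p = (3/8)^10×5/8 = 295245/8589934592

P(X=11) = 295245/8589934592 ≈ 0.00%


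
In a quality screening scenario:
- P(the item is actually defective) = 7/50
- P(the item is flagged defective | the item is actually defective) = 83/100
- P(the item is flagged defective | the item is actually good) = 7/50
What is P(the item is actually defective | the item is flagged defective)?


Using Bayes' theorem:
P(A|B) = P(B|A)·P(A) / P(B)

P(the item is flagged defective) = 83/100 × 7/50 + 7/50 × 43/50
= 581/5000 + 301/2500 = 1183/5000

P(the item is actually defective|the item is flagged defective) = (581/5000) / (1183/5000) = 83/169

P(the item is actually defective|the item is flagged defective) = 83/169 ≈ 49.11%


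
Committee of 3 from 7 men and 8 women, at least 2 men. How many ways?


Count by #men:
  2M,1W: C(7,2)×C(8,1)=168
  3M,0W: C(7,3)×C(8,0)=35
Total = 203

203


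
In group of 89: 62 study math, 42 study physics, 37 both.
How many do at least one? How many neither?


|A∪B| = 62+42-37 = 67
Neither = 89-67 = 22

At least one: 67; Neither: 22


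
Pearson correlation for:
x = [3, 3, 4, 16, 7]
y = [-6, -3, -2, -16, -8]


n=5, Σx=33, Σy=-35, Σxy=-347, Σx²=339, Σy²=369
r = (5×(-347) - 33×(-35))/√((5×339 - 33²)(5×369 - (-35)²))
= -580/√(606×620) = -580/√375720 ≈ -580/612.9600 ≈ -0.9462

r ≈ -0.9462


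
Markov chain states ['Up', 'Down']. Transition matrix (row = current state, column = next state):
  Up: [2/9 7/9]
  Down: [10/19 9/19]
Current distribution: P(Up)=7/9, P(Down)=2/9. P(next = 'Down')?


P(next=Down) = Σᵢ P(now=i)×P(i→Down)
= 7/9×7/9 + 2/9×9/19
= 49/81 + 2/19 = 1093/1539

P = 1093/1539 ≈ 0.7102


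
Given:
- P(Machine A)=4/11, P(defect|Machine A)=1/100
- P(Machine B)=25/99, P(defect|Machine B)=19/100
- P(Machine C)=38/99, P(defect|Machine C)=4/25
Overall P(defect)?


P(B) = Σ P(B|Aᵢ)×P(Aᵢ)
  1/100×4/11 = 1/275
  19/100×25/99 = 19/396
  4/25×38/99 = 152/2475
Sum = 373/3300

P(defect) = 373/3300 ≈ 11.30%


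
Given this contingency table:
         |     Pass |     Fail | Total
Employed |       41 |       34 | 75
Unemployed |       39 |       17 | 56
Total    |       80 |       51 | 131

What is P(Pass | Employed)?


P(Pass | Employed) = 41/(41+34) = 41/75

P(Pass|Employed) = 41/75 ≈ 54.67%


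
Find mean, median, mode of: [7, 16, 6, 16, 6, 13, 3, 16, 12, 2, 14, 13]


Sorted: [2, 3, 6, 6, 7, 12, 13, 13, 14, 16, 16, 16]
Mean = 124/12 = 31/3
Median = 25/2
Freq: {7: 1, 16: 3, 6: 2, 13: 2, 3: 1, 12: 1, 2: 1, 14: 1}
Mode: [16]

Mean=31/3, Median=25/2, Mode=16


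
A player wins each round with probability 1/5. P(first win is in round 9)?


Geometric: P(X=9) = (1-p)^(k-1)×p = (4/5)^8×1/5 = 65536/1953125

P(X=9) = 65536/1953125 ≈ 3.36%


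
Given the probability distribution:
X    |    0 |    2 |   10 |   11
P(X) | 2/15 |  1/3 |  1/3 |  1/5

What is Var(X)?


E[X] = 31/5
E[X²] = 883/15
Var(X) = E[X²] - (E[X])² = 883/15 - 961/25 = 1532/75

Var(X) = 1532/75 ≈ 20.4267


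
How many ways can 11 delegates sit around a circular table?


Circular arrangements of 11 distinct objects: fix one position to break rotational symmetry.
(n-1)! = 10! = 3628800

3628800


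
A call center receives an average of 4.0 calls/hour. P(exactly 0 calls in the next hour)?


Poisson(λ=4.0): P(X=0) = e^(-λ)×λ^k/k!
= e^(-4.0) × 4.0^0 / 0!
≈ 0.01831563889 × 1 / 1 ≈ 0.018316

P(X=0) ≈ 0.018316 ≈ 1.83%


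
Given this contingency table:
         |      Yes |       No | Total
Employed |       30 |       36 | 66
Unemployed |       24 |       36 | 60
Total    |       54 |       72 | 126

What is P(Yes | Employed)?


P(Yes | Employed) = 30/(30+36) = 30/66 = 5/11

P(Yes|Employed) = 5/11 ≈ 45.45%


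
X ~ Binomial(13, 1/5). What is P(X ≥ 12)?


P(X ≥ 12) = Σ P(X=i) for i=12..13
P(X=12) = 52/1220703125
P(X=13) = 1/1220703125
Sum = 53/1220703125

P(X ≥ 12) = 53/1220703125 ≈ 0.00%


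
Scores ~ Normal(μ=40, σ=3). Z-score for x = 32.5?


z = (x - μ)/σ = (32.5 - 40)/3 = -2.5

z = -2.5


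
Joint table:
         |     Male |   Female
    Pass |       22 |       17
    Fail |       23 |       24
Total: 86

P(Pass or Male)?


P(Pass∨Male) = P(Pass) + P(Male) - P(Pass∧Male)
= (39 + 45 - 22)/86 = 62/86 = 31/43

P = 31/43 ≈ 72.09%


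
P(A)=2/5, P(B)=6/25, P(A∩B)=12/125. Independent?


P(A)×P(B) = 12/125
P(A∩B) = 12/125
Equal ✓ → Independent

Yes, independent


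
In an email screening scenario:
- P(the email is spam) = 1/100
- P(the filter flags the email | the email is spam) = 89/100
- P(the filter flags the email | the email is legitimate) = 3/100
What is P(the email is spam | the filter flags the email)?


Using Bayes' theorem:
P(A|B) = P(B|A)·P(A) / P(B)

P(the filter flags the email) = 89/100 × 1/100 + 3/100 × 99/100
= 89/10000 + 297/10000 = 193/5000

P(the email is spam|the filter flags the email) = (89/10000) / (193/5000) = 89/386

P(the email is spam|the filter flags the email) = 89/386 ≈ 23.06%


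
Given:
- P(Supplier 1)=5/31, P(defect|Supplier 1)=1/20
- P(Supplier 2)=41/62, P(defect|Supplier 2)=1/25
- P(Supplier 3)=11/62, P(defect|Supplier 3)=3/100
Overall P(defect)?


P(B) = Σ P(B|Aᵢ)×P(Aᵢ)
  1/20×5/31 = 1/124
  1/25×41/62 = 41/1550
  3/100×11/62 = 33/6200
Sum = 247/6200

P(defect) = 247/6200 ≈ 3.98%


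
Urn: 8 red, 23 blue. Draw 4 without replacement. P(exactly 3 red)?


Hypergeometric: C(8,3)×C(23,1)/C(31,4)
= 56×23/31465 = 184/4495

P(X=3) = 184/4495 ≈ 4.09%


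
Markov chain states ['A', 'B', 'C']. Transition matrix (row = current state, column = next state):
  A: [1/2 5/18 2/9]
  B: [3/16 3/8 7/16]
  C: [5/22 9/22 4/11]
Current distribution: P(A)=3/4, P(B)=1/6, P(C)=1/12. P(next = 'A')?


P(next=A) = Σᵢ P(now=i)×P(i→A)
= 3/4×1/2 + 1/6×3/16 + 1/12×5/22
= 3/8 + 1/32 + 5/264 = 449/1056

P = 449/1056 ≈ 0.4252


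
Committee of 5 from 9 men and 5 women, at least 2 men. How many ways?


Count by #men:
  2M,3W: C(9,2)×C(5,3)=360
  3M,2W: C(9,3)×C(5,2)=840
  4M,1W: C(9,4)×C(5,1)=630
  5M,0W: C(9,5)×C(5,0)=126
Total = 1956

1956


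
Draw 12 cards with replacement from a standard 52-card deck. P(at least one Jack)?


P(not a Jack) = 48/52 = 12/13
P(none in 12 draws) = (12/13)^12 = 8916100448256/23298085122481
P(≥1 Jack) = 1 - 8916100448256/23298085122481 = 14381984674225/23298085122481

P = 14381984674225/23298085122481 ≈ 61.73%


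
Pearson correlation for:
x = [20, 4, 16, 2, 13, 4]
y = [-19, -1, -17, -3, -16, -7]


n=6, Σx=59, Σy=-63, Σxy=-898, Σx²=861, Σy²=965
r = (6×(-898) - 59×(-63))/√((6×861 - 59²)(6×965 - (-63)²))
= -1671/√(1685×1821) = -1671/√3068385 ≈ -1671/1751.6806 ≈ -0.9539

r ≈ -0.9539


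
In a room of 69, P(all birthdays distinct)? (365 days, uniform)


P(all different) = Π(365-i)/365 for i=0..68
= (365/365)×(364/365)×...×(297/365)
= 0.001036

P ≈ 0.0010 ≈ 0.10%


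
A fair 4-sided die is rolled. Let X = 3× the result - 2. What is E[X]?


E[die] = (1+4)/2 = 5/2
E[X] = 3×5/2 - 2 = 11/2

E[X] = 11/2


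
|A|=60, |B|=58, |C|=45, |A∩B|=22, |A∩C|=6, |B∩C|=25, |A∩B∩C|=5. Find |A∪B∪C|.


|A∪B∪C| = 60+58+45-22-6-25+5 = 115

|A∪B∪C| = 115


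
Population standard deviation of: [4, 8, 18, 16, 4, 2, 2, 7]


Mean = 61/8
  (4-61/8)²=841/64
  (8-61/8)²=9/64
  (18-61/8)²=6889/64
  (16-61/8)²=4489/64
  (4-61/8)²=841/64
  (2-61/8)²=2025/64
  (2-61/8)²=2025/64
  (7-61/8)²=25/64
Σ(x-μ)² = 2143/8
σ² = (2143/8)/8 = 2143/64

σ = √(2143/64) ≈ 5.7866


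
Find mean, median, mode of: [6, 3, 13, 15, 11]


Sorted: [3, 6, 11, 13, 15]
Mean = 48/5
Median = 11
Freq: {6: 1, 3: 1, 13: 1, 15: 1, 11: 1}
Mode: No mode

Mean=48/5, Median=11, Mode=No mode


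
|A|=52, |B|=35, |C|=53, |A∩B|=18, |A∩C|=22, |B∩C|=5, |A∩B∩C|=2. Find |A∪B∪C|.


|A∪B∪C| = 52+35+53-18-22-5+2 = 97

|A∪B∪C| = 97


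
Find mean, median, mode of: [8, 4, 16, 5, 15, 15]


Sorted: [4, 5, 8, 15, 15, 16]
Mean = 63/6 = 21/2
Median = 23/2
Freq: {8: 1, 4: 1, 16: 1, 5: 1, 15: 2}
Mode: [15]

Mean=21/2, Median=23/2, Mode=15


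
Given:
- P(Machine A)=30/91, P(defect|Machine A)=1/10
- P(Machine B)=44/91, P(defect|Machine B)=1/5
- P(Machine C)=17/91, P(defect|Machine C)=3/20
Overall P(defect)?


P(B) = Σ P(B|Aᵢ)×P(Aᵢ)
  1/10×30/91 = 3/91
  1/5×44/91 = 44/455
  3/20×17/91 = 51/1820
Sum = 41/260

P(defect) = 41/260 ≈ 15.77%


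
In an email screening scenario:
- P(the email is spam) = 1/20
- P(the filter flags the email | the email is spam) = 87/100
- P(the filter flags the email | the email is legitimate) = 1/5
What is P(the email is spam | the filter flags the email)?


Using Bayes' theorem:
P(A|B) = P(B|A)·P(A) / P(B)

P(the filter flags the email) = 87/100 × 1/20 + 1/5 × 19/20
= 87/2000 + 19/100 = 467/2000

P(the email is spam|the filter flags the email) = (87/2000) / (467/2000) = 87/467

P(the email is spam|the filter flags the email) = 87/467 ≈ 18.63%


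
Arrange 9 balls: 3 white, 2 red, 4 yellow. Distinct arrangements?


9!/(3!×2!×4!) = 1260

1260


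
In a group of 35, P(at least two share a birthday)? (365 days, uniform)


P(all different) = Π(365-i)/365 for i=0..34
= 0.185617
P(match) = 1 - 0.185617 = 0.814383

P ≈ 0.8144 ≈ 81.44%


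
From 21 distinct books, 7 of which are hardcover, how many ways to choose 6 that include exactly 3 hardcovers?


Choose 3 of the 7 hardcovers and 3 of the other 14 books:
C(7,3)×C(14,3) = 35×364 = 12740

12740


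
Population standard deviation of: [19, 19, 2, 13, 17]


Mean = 70/5 = 14
  (19-14)²=25
  (19-14)²=25
  (2-14)²=144
  (13-14)²=1
  (17-14)²=9
Σ(x-μ)² = 204
σ² = 204/5

σ = √(204/5) ≈ 6.3875


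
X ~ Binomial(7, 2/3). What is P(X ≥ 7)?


P(X ≥ 7) = Σ P(X=i) for i=7..7
P(X=7) = 128/2187
Sum = 128/2187

P(X ≥ 7) = 128/2187 ≈ 5.85%


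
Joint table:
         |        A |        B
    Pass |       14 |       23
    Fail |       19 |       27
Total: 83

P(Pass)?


P(Pass) = (14+23)/83 = 37/83

P(Pass) = 37/83 ≈ 44.58%


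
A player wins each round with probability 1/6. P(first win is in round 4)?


Geometric: P(X=4) = (1-p)^(k-1)×p = (5/6)^3×1/6 = 125/1296

P(X=4) = 125/1296 ≈ 9.65%


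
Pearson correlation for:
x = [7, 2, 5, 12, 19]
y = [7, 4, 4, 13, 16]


n=5, Σx=45, Σy=44, Σxy=537, Σx²=583, Σy²=506
r = (5×537 - 45×44)/√((5×583 - 45²)(5×506 - 44²))
= 705/√(890×594) = 705/√528660 ≈ 705/727.0901 ≈ 0.9696

r ≈ 0.9696


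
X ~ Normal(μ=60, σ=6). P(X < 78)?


z = (78-60)/6 = 3.0
P(Z < 3.0) = 0.9987

P(X < 78) ≈ 0.9987


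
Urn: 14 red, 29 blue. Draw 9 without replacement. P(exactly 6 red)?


Hypergeometric: C(14,6)×C(29,3)/C(43,9)
= 3003×3654/563921995 = 120582/6196945

P(X=6) = 120582/6196945 ≈ 1.95%


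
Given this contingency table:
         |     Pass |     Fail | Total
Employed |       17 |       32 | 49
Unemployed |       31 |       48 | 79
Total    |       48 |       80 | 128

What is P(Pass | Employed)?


P(Pass | Employed) = 17/(17+32) = 17/49

P(Pass|Employed) = 17/49 ≈ 34.69%


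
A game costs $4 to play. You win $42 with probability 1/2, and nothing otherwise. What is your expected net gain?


E[gain] = (42-4)×1/2 + (-4)×1/2
= 19 - 2 = 17

Expected net gain = $17 ≈ $17.00


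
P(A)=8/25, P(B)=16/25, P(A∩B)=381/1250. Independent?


P(A)×P(B) = 128/625
P(A∩B) = 381/1250
Not equal → NOT independent

No, not independent


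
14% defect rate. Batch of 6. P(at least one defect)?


P(all good) = (43/50)^6 = 6321363049/15625000000
P(≥1 defect) = 9303636951/15625000000

P = 9303636951/15625000000 ≈ 59.54%


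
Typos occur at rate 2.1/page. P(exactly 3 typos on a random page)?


Poisson(λ=2.1): P(X=3) = e^(-λ)×λ^k/k!
= e^(-2.1) × 2.1^3 / 3!
≈ 0.1224564283 × 9.261 / 6 ≈ 0.189011

P(X=3) ≈ 0.189011 ≈ 18.90%


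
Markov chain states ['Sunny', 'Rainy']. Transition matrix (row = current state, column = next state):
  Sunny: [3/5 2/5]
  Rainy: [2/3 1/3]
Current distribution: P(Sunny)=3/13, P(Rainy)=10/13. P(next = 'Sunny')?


P(next=Sunny) = Σᵢ P(now=i)×P(i→Sunny)
= 3/13×3/5 + 10/13×2/3
= 9/65 + 20/39 = 127/195

P = 127/195 ≈ 0.6513


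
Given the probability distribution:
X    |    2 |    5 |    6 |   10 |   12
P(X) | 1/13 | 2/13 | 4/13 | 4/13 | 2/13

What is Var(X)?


E[X] = 100/13
E[X²] = 886/13
Var(X) = E[X²] - (E[X])² = 886/13 - 10000/169 = 1518/169

Var(X) = 1518/169 ≈ 8.9822


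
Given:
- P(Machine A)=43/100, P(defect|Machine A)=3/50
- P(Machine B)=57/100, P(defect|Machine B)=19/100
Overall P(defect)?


P(B) = Σ P(B|Aᵢ)×P(Aᵢ)
  3/50×43/100 = 129/5000
  19/100×57/100 = 1083/10000
Sum = 1341/10000

P(defect) = 1341/10000 ≈ 13.41%


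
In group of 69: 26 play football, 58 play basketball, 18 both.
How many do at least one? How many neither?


|A∪B| = 26+58-18 = 66
Neither = 69-66 = 3

At least one: 66; Neither: 3


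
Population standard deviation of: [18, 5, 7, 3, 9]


Mean = 42/5
  (18-42/5)²=2304/25
  (5-42/5)²=289/25
  (7-42/5)²=49/25
  (3-42/5)²=729/25
  (9-42/5)²=9/25
Σ(x-μ)² = 676/5
σ² = (676/5)/5 = 676/25

σ = √(676/25) ≈ 5.2000


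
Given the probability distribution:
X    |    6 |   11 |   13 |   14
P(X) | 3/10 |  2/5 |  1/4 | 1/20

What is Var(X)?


E[X] = 203/20
E[X²] = 445/4
Var(X) = E[X²] - (E[X])² = 445/4 - 41209/400 = 3291/400

Var(X) = 3291/400 ≈ 8.2275


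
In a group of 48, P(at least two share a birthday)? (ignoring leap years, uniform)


P(all different) = Π(365-i)/365 for i=0..47
= 0.039402
P(match) = 1 - 0.039402 = 0.960598

P ≈ 0.9606 ≈ 96.06%


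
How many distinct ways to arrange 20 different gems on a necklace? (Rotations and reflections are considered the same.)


Free circular arrangements: rotations and reflections both identified.
(n-1)!/2 = 19!/2 = 121645100408832000/2 = 60822550204416000

60822550204416000


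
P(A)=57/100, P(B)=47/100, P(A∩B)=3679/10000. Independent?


P(A)×P(B) = 2679/10000
P(A∩B) = 3679/10000
Not equal → NOT independent

No, not independent


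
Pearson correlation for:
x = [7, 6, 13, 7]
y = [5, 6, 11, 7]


n=4, Σx=33, Σy=29, Σxy=263, Σx²=303, Σy²=231
r = (4×263 - 33×29)/√((4×303 - 33²)(4×231 - 29²))
= 95/√(123×83) = 95/√10209 ≈ 95/101.0396 ≈ 0.9402

r ≈ 0.9402


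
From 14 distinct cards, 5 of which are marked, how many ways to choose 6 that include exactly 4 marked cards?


Choose 4 of the 5 marked cards and 2 of the other 9 cards:
C(5,4)×C(9,2) = 5×36 = 180

180


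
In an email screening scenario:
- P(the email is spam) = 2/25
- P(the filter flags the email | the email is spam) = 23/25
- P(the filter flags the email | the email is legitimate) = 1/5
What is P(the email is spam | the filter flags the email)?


Using Bayes' theorem:
P(A|B) = P(B|A)·P(A) / P(B)

P(the filter flags the email) = 23/25 × 2/25 + 1/5 × 23/25
= 46/625 + 23/125 = 161/625

P(the email is spam|the filter flags the email) = (46/625) / (161/625) = 2/7

P(the email is spam|the filter flags the email) = 2/7 ≈ 28.57%


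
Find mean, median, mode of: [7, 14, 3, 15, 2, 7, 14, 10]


Sorted: [2, 3, 7, 7, 10, 14, 14, 15]
Mean = 72/8 = 9
Median = 17/2
Freq: {7: 2, 14: 2, 3: 1, 15: 1, 2: 1, 10: 1}
Mode: [7, 14]

Mean=9, Median=17/2, Mode=[7, 14]


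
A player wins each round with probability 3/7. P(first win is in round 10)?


Geometric: P(X=10) = (1-p)^(k-1)×p = (4/7)^9×3/7 = 786432/282475249

P(X=10) = 786432/282475249 ≈ 0.28%


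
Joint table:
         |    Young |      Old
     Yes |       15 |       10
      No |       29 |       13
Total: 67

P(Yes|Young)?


P(Yes|Young) = 15/(15+29) = 15/44

P = 15/44 ≈ 34.09%


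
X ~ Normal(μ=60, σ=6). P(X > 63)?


z = (63-60)/6 = 0.5
P(X > 63) = 1 - P(Z ≤ 0.5) = 1 - 0.6915 = 0.3085

P(X > 63) ≈ 0.3085


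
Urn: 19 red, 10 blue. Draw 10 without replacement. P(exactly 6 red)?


Hypergeometric: C(19,6)×C(10,4)/C(29,10)
= 27132×210/20030010 = 27132/95381

P(X=6) = 27132/95381 ≈ 28.45%


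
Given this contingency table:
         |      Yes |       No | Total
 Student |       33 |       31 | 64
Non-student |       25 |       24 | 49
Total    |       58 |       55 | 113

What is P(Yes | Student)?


P(Yes | Student) = 33/(33+31) = 33/64

P(Yes|Student) = 33/64 ≈ 51.56%


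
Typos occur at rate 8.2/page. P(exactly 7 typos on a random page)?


Poisson(λ=8.2): P(X=7) = e^(-λ)×λ^k/k!
= e^(-8.2) × 8.2^7 / 7!
≈ 0.00027465357 × 2492854.70568 / 5040 ≈ 0.135848

P(X=7) ≈ 0.135848 ≈ 13.58%


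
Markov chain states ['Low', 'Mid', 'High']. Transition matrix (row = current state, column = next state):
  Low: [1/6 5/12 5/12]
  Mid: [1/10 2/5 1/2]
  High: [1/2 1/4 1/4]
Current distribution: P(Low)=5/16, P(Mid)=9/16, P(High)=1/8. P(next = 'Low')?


P(next=Low) = Σᵢ P(now=i)×P(i→Low)
= 5/16×1/6 + 9/16×1/10 + 1/8×1/2
= 5/96 + 9/160 + 1/16 = 41/240

P = 41/240 ≈ 0.1708


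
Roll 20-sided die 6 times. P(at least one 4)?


P(no 4)^6 = (19/20)^6 = 47045881/64000000
P(≥1) = 1 - 47045881/64000000 = 16954119/64000000

P = 16954119/64000000 ≈ 26.49%


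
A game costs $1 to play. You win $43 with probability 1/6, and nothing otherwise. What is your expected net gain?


E[gain] = (43-1)×1/6 + (-1)×5/6
= 7 - 5/6 = 37/6

Expected net gain = $37/6 ≈ $6.17


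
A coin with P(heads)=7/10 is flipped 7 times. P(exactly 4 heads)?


Binomial: P(X=4) = C(7,4)×p^4×(1-p)^3
= 35 × 2401/10000 × 27/1000 = 453789/2000000

P(X=4) = 453789/2000000 ≈ 22.69%


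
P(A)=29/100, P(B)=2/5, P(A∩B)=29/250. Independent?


P(A)×P(B) = 29/250
P(A∩B) = 29/250
Equal ✓ → Independent

Yes, independent


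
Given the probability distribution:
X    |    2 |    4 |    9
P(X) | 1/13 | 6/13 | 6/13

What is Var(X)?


E[X] = 80/13
E[X²] = 586/13
Var(X) = E[X²] - (E[X])² = 586/13 - 6400/169 = 1218/169

Var(X) = 1218/169 ≈ 7.2071


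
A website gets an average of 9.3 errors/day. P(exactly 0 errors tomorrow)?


Poisson(λ=9.3): P(X=0) = e^(-λ)×λ^k/k!
= e^(-9.3) × 9.3^0 / 0!
≈ 9.142423148e-05 × 1 / 1 ≈ 0.000091

P(X=0) ≈ 0.000091 ≈ 0.01%


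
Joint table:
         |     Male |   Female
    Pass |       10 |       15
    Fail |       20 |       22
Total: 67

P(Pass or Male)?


P(Pass∨Male) = P(Pass) + P(Male) - P(Pass∧Male)
= (25 + 30 - 10)/67 = 45/67

P = 45/67 ≈ 67.16%


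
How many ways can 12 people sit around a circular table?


Circular arrangements of 12 distinct objects: fix one position to break rotational symmetry.
(n-1)! = 11! = 39916800

39916800


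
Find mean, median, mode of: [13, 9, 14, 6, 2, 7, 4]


Sorted: [2, 4, 6, 7, 9, 13, 14]
Mean = 55/7
Median = 7
Freq: {13: 1, 9: 1, 14: 1, 6: 1, 2: 1, 7: 1, 4: 1}
Mode: No mode

Mean=55/7, Median=7, Mode=No mode


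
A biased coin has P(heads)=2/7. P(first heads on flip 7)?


Geometric: P(X=7) = (1-p)^(k-1)×p = (5/7)^6×2/7 = 31250/823543

P(X=7) = 31250/823543 ≈ 3.79%


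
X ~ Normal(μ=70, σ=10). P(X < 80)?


z = (80-70)/10 = 1.0
P(Z < 1.0) = 0.8413

P(X < 80) ≈ 0.8413


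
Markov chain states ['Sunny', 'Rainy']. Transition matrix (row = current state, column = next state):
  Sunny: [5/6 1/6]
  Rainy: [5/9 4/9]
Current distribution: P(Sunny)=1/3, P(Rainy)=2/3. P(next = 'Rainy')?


P(next=Rainy) = Σᵢ P(now=i)×P(i→Rainy)
= 1/3×1/6 + 2/3×4/9
= 1/18 + 8/27 = 19/54

P = 19/54 ≈ 0.3519


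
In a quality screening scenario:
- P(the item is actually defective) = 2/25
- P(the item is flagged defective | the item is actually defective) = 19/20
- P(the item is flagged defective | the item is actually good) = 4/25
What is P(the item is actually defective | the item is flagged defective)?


Using Bayes' theorem:
P(A|B) = P(B|A)·P(A) / P(B)

P(the item is flagged defective) = 19/20 × 2/25 + 4/25 × 23/25
= 19/250 + 92/625 = 279/1250

P(the item is actually defective|the item is flagged defective) = (19/250) / (279/1250) = 95/279

P(the item is actually defective|the item is flagged defective) = 95/279 ≈ 34.05%


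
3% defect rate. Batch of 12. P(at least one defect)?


P(all good) = (97/100)^12 = 693842360995438000295041/1000000000000000000000000
P(≥1 defect) = 306157639004561999704959/1000000000000000000000000

P = 306157639004561999704959/1000000000000000000000000 ≈ 30.62%


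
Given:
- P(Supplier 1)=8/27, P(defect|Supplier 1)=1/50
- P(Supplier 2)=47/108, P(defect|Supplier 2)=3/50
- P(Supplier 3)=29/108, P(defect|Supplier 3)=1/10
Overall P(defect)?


P(B) = Σ P(B|Aᵢ)×P(Aᵢ)
  1/50×8/27 = 4/675
  3/50×47/108 = 47/1800
  1/10×29/108 = 29/1080
Sum = 53/900

P(defect) = 53/900 ≈ 5.89%


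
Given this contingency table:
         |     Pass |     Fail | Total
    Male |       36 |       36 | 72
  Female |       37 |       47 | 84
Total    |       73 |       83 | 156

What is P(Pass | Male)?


P(Pass | Male) = 36/(36+36) = 36/72 = 1/2

P(Pass|Male) = 1/2 ≈ 50.00%


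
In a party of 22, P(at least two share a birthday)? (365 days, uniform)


P(all different) = Π(365-i)/365 for i=0..21
= 0.524305
P(match) = 1 - 0.524305 = 0.475695

P ≈ 0.4757 ≈ 47.57%


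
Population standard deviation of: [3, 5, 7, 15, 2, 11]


Mean = 43/6
  (3-43/6)²=625/36
  (5-43/6)²=169/36
  (7-43/6)²=1/36
  (15-43/6)²=2209/36
  (2-43/6)²=961/36
  (11-43/6)²=529/36
Σ(x-μ)² = 749/6
σ² = (749/6)/6 = 749/36

σ = √(749/36) ≈ 4.5613


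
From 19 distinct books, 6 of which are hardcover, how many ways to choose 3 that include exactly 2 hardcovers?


Choose 2 of the 6 hardcovers and 1 of the other 13 books:
C(6,2)×C(13,1) = 15×13 = 195

195


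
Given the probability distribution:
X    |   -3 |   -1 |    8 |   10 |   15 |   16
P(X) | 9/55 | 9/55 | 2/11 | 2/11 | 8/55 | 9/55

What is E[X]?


E[X] = Σ x·P(X=x)
= (-3)×(9/55) + (-1)×(9/55) + (8)×(2/11) + (10)×(2/11) + (15)×(8/55) + (16)×(9/55)
= 408/55

E[X] = 408/55


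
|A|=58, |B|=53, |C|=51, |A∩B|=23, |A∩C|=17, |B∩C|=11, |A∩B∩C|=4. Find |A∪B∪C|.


|A∪B∪C| = 58+53+51-23-17-11+4 = 115

|A∪B∪C| = 115


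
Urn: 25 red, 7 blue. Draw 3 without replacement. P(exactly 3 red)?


Hypergeometric: C(25,3)×C(7,0)/C(32,3)
= 2300×1/4960 = 115/248

P(X=3) = 115/248 ≈ 46.37%


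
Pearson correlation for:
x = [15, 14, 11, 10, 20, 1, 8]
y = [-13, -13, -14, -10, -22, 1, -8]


n=7, Σx=79, Σy=-79, Σxy=-1134, Σx²=1107, Σy²=1183
r = (7×(-1134) - 79×(-79))/√((7×1107 - 79²)(7×1183 - (-79)²))
= -1697/√(1508×2040) = -1697/√3076320 ≈ -1697/1753.9441 ≈ -0.9675

r ≈ -0.9675


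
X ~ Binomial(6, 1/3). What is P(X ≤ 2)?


P(X ≤ 2) = Σ P(X=i) for i=0..2
P(X=0) = 64/729
P(X=1) = 64/243
P(X=2) = 80/243
Sum = 496/729

P(X ≤ 2) = 496/729 ≈ 68.04%


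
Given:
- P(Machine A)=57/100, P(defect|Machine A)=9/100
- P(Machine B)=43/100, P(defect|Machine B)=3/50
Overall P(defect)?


P(B) = Σ P(B|Aᵢ)×P(Aᵢ)
  9/100×57/100 = 513/10000
  3/50×43/100 = 129/5000
Sum = 771/10000

P(defect) = 771/10000 ≈ 7.71%


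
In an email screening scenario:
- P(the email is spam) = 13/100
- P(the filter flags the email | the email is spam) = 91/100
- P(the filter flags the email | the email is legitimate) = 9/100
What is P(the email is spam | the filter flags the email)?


Using Bayes' theorem:
P(A|B) = P(B|A)·P(A) / P(B)

P(the filter flags the email) = 91/100 × 13/100 + 9/100 × 87/100
= 1183/10000 + 783/10000 = 983/5000

P(the email is spam|the filter flags the email) = (1183/10000) / (983/5000) = 1183/1966

P(the email is spam|the filter flags the email) = 1183/1966 ≈ 60.17%


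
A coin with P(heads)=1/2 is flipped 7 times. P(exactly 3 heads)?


Binomial: P(X=3) = C(7,3)×p^3×(1-p)^4
= 35 × 1/8 × 1/16 = 35/128

P(X=3) = 35/128 ≈ 27.34%


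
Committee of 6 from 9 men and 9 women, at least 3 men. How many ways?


Count by #men:
  3M,3W: C(9,3)×C(9,3)=7056
  4M,2W: C(9,4)×C(9,2)=4536
  5M,1W: C(9,5)×C(9,1)=1134
  6M,0W: C(9,6)×C(9,0)=84
Total = 12810

12810


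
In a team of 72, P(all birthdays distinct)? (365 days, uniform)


P(all different) = Π(365-i)/365 for i=0..71
= (365/365)×(364/365)×...×(294/365)
= 0.000547

P ≈ 0.0005 ≈ 0.05%


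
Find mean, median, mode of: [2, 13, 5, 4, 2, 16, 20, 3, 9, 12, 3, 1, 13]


Sorted: [1, 2, 2, 3, 3, 4, 5, 9, 12, 13, 13, 16, 20]
Mean = 103/13
Median = 5
Freq: {2: 2, 13: 2, 5: 1, 4: 1, 16: 1, 20: 1, 3: 2, 9: 1, 12: 1, 1: 1}
Mode: [2, 3, 13]

Mean=103/13, Median=5, Mode=[2, 3, 13]


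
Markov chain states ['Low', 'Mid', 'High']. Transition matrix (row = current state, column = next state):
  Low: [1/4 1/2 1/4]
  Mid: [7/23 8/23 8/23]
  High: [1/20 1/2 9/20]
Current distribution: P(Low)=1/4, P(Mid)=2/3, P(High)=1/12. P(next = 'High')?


P(next=High) = Σᵢ P(now=i)×P(i→High)
= 1/4×1/4 + 2/3×8/23 + 1/12×9/20
= 1/16 + 16/69 + 3/80 = 229/690

P = 229/690 ≈ 0.3319


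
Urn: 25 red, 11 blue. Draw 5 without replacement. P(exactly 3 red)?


Hypergeometric: C(25,3)×C(11,2)/C(36,5)
= 2300×55/376992 = 2875/8568

P(X=3) = 2875/8568 ≈ 33.56%


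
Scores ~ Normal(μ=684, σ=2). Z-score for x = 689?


z = (x - μ)/σ = (689 - 684)/2 = 2.5

z = 2.5


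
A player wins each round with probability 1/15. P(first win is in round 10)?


Geometric: P(X=10) = (1-p)^(k-1)×p = (14/15)^9×1/15 = 20661046784/576650390625

P(X=10) = 20661046784/576650390625 ≈ 3.58%


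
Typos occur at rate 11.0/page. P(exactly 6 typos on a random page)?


Poisson(λ=11.0): P(X=6) = e^(-λ)×λ^k/k!
= e^(-11.0) × 11.0^6 / 6!
≈ 1.670170079e-05 × 1771561 / 720 ≈ 0.041095

P(X=6) ≈ 0.041095 ≈ 4.11%


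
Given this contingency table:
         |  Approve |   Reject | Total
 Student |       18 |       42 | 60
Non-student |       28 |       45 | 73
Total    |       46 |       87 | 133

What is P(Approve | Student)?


P(Approve | Student) = 18/(18+42) = 18/60 = 3/10

P(Approve|Student) = 3/10 ≈ 30.00%


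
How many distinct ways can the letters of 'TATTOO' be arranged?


Letters: 6, freq: {'T': 3, 'A': 1, 'O': 2}
6!/(3!×1!×2!) = 720/12 = 60

60


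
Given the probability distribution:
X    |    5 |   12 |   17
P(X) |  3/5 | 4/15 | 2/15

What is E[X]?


E[X] = Σ x·P(X=x)
= (5)×(3/5) + (12)×(4/15) + (17)×(2/15)
= 127/15

E[X] = 127/15


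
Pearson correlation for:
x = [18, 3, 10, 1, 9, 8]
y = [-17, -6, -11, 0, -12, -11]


n=6, Σx=49, Σy=-57, Σxy=-630, Σx²=579, Σy²=711
r = (6×(-630) - 49×(-57))/√((6×579 - 49²)(6×711 - (-57)²))
= -987/√(1073×1017) = -987/√1091241 ≈ -987/1044.6248 ≈ -0.9448

r ≈ -0.9448
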